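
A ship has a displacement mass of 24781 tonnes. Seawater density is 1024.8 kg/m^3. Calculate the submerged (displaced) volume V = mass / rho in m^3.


Formula: V = mass / rho
Step 1 — convert tonnes to kg: 24781 t * 1000 = 24781000 kg
Step 2 — V = 24781000 / 1024.8 ≈ 24181 m^3 (5 s.f.)

24181 m^3


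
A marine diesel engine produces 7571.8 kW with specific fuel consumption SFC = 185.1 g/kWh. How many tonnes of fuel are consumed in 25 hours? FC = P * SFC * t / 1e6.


Formula: FC (tonnes) = P * SFC * t / 1,000,000
Step 1 — P * SFC * t = 7571.8 * 185.1 * 25 = 35038504.5 g
Step 2 — FC (tonnes) = 35038504.5 / 1,000,000 ≈ 35.039 tonnes (5 s.f.)

35.039 tonnes


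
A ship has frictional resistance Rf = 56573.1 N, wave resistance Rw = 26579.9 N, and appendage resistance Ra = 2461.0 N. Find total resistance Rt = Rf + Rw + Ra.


Formula: Rt = Rf + Rw + Ra
Substituting: Rt = 56573.1 + 26579.9 + 2461.0
Result: Rt = 85614.0 N

85614.0 N


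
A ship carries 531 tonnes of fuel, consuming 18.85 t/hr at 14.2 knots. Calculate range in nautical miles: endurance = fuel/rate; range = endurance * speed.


Formula: endurance = fuel / rate; range = endurance * speed
Step 1 — endurance = 531 / 18.85 = 28.1698 hours
Step 2 — range = 28.1698 * 14.2 ≈ 400.01 nautical miles (5 s.f.)

400.01 NM


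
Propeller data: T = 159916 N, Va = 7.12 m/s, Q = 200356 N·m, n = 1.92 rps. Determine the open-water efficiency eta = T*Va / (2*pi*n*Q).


Formula: eta = T * Va / (2 * pi * n * Q)
Step 1 — numerator = T * Va = 159916 * 7.12 = 1138601.92
Step 2 — 2 * pi * n = 2 * pi * 1.92 = 12.063716
Step 3 — denominator = 12.063716 * 200356 = 2417037.88
Step 4 — eta = 1138601.92 / 2417037.88 ≈ 0.47107 (5 s.f.)

0.47107


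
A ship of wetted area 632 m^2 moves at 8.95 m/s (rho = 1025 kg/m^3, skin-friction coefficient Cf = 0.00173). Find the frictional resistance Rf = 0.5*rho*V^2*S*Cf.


Formula: Rf = 0.5 * rho * V^2 * S * Cf
Step 1 — V^2 = 8.95^2 = 80.1025
Step 2 — 0.5 * rho * V^2 = 0.5 * 1025 * 80.1025 = 41052.53125
Step 3 — Rf = 41052.53125 * 632 * 0.00173 ≈ 44885 N (5 s.f.)

44885 N


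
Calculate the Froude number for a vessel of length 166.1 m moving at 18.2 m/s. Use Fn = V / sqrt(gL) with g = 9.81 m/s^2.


Formula: Fn = V / sqrt(g * L)
Step 1 — g * L = 9.81 * 166.1 = 1629.441
Step 2 — sqrt(g * L) = sqrt(1629.441) = 40.366335
Step 3 — Fn = 18.2 / 40.366335 ≈ 0.45087 (5 s.f.)

0.45087


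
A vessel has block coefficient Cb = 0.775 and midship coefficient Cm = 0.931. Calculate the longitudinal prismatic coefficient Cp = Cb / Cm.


Formula: Cp = Cb / Cm
Substituting: Cp = 0.775 / 0.931
Result: Cp ≈ 0.83244 (5 s.f.)

0.83244


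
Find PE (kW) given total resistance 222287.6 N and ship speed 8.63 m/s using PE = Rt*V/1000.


Formula: PE = Rt * V / 1000 (kW)
Step 1 — PE (W) = 222287.6 * 8.63 = 1918341.988 W
Step 2 — PE (kW) = 1918341.988 / 1000 ≈ 1918.3 kW (5 s.f.)

1918.3 kW


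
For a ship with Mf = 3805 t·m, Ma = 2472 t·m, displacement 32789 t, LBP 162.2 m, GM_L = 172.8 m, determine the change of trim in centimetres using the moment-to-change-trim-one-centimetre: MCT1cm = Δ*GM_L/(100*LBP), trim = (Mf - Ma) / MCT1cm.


Formula: net trimming moment = Mf - Ma; MCT1cm = Δ*GM_L/(100*LBP); trim = net moment / MCT1cm
Step 1 — net trimming moment = 3805 - 2472 = 1333 t·m
Step 2 — MCT1cm = 32789 * 172.8 / (100 * 162.2) = 349.3181 t·m/cm
Step 3 — trim = 1333 / 349.3181 ≈ 3.8160 cm (5 s.f.)

3.8160 cm


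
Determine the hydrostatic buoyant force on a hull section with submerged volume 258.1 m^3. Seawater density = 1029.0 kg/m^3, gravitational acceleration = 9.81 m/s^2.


Formula: Fb = rho * g * V
Substituting: Fb = 1029.0 * 9.81 * 258.1
Intermediate: 1029.0 * 9.81 = 10094.49
Result: Fb = 10094.49 * 258.1 ≈ 2605400 N (5 s.f.)

2605400 N


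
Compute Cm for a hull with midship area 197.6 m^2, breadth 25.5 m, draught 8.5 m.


Formula: Cm = Am / (B * T)
Step 1 — B * T = 25.5 * 8.5 = 216.75 m^2
Step 2 — Cm = 197.6 / 216.75 ≈ 0.91165 (5 s.f.)

0.91165


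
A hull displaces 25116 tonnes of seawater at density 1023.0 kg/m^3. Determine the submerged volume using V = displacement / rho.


Formula: V = mass / rho
Step 1 — convert tonnes to kg: 25116 t * 1000 = 25116000 kg
Step 2 — V = 25116000 / 1023.0 ≈ 24551 m^3 (5 s.f.)

24551 m^3


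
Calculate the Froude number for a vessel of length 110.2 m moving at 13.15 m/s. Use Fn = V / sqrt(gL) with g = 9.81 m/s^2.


Formula: Fn = V / sqrt(g * L)
Step 1 — g * L = 9.81 * 110.2 = 1081.062
Step 2 — sqrt(g * L) = sqrt(1081.062) = 32.879507
Step 3 — Fn = 13.15 / 32.879507 ≈ 0.39995 (5 s.f.)

0.39995


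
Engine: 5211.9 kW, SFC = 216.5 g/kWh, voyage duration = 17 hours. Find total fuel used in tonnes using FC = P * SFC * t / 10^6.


Formula: FC (tonnes) = P * SFC * t / 1,000,000
Step 1 — P * SFC * t = 5211.9 * 216.5 * 17 = 19182397.95 g
Step 2 — FC (tonnes) = 19182397.95 / 1,000,000 ≈ 19.182 tonnes (5 s.f.)

19.182 tonnes


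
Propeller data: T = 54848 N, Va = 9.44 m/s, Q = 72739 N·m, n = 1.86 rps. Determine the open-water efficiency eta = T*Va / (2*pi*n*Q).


Formula: eta = T * Va / (2 * pi * n * Q)
Step 1 — numerator = T * Va = 54848 * 9.44 = 517765.12
Step 2 — 2 * pi * n = 2 * pi * 1.86 = 11.686725
Step 3 — denominator = 11.686725 * 72739 = 850080.69
Step 4 — eta = 517765.12 / 850080.69 ≈ 0.60908 (5 s.f.)

0.60908


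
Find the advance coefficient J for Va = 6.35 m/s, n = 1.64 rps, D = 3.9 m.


Formula: J = Va / (n * D)
Step 1 — n * D = 1.64 * 3.9 = 6.396
Step 2 — J = 6.35 / 6.396 ≈ 0.99281 (5 s.f.)

0.99281


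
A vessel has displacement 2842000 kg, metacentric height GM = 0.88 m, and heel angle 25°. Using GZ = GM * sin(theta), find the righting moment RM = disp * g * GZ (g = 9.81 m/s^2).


Formula: GZ = GM * sin(theta); RM = disp * g * GZ
Step 1 — GZ = 0.88 * sin(25°) = 0.88 * 0.422618 = 0.371904 m
Step 2 — RM = 2842000 * 9.81 * 0.371904 ≈ 10369000 N·m (5 s.f.)

10369000 N·m


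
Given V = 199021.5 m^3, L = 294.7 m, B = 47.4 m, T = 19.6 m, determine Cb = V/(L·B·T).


Formula: Cb = V / (L * B * T)
Step 1 — L * B * T = 294.7 * 47.4 * 19.6 = 273788.088 m^3
Step 2 — Cb = 199021.5 / 273788.088 ≈ 0.72692 (5 s.f.)

0.72692


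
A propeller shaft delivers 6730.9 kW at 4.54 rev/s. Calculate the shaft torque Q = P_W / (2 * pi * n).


Formula: Q = P_W / (2 * pi * n)
Step 1 — P_W = 6730.9 kW * 1000 = 6730900.0 W
Step 2 — 2 * pi * n = 2 * pi * 4.54 = 28.525661
Step 3 — Q = 6730900.0 / 28.525661 ≈ 235960 N·m (5 s.f.)

235960 N·m


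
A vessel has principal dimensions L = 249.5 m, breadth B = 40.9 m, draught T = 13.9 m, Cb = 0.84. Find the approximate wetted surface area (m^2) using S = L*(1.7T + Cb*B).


Formula: S = 1.7*L*T + V/T with V = Cb*L*B*T, i.e. S = L * (1.7*T + Cb*B)
Step 1 — 1.7*T = 1.7 * 13.9 = 23.63 m
Step 2 — Cb*B = 0.84 * 40.9 = 34.356 m
Step 3 — 1.7*T + Cb*B = 23.63 + 34.356 = 57.986 m
Step 4 — S = 249.5 * 57.986 ≈ 14468 m^2 (5 s.f.)

14468 m^2


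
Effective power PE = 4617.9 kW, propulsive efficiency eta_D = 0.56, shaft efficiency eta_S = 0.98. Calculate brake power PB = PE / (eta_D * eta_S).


Formula: PB = PE / (eta_D * eta_S)
Step 1 — combined efficiency = eta_D * eta_S = 0.56 * 0.98 = 0.5488
Step 2 — PB = 4617.9 / 0.5488 ≈ 8414.5 kW (5 s.f.)

8414.5 kW


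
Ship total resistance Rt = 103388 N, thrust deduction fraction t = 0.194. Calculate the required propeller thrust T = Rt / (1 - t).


Formula: T = Rt / (1 - t)
Step 1 — (1 - t) = 1 - 0.194 = 0.806
Step 2 — T = 103388 / 0.806 ≈ 128270 N (5 s.f.)

128270 N


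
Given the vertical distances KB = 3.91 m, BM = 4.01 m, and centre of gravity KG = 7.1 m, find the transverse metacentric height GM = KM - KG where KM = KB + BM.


Formula: GM = KB + BM - KG
Step 1 — KM = KB + BM = 3.91 + 4.01 = 7.92 m
Step 2 — GM = KM - KG = 7.92 - 7.1 = 0.82 m

0.82 m


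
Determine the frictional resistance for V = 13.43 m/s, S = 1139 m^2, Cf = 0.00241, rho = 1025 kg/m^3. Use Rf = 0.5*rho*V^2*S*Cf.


Formula: Rf = 0.5 * rho * V^2 * S * Cf
Step 1 — V^2 = 13.43^2 = 180.3649
Step 2 — 0.5 * rho * V^2 = 0.5 * 1025 * 180.3649 = 92437.01125
Step 3 — Rf = 92437.01125 * 1139 * 0.00241 ≈ 253740 N (5 s.f.)

253740 N


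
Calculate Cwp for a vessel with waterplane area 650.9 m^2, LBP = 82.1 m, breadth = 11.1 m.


Formula: Cwp = Aw / (L * B)
Step 1 — L * B = 82.1 * 11.1 = 911.31 m^2
Step 2 — Cwp = 650.9 / 911.31 ≈ 0.71425 (5 s.f.)

0.71425


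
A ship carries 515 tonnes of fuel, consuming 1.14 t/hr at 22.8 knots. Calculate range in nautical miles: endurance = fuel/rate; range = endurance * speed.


Formula: endurance = fuel / rate; range = endurance * speed
Step 1 — endurance = 515 / 1.14 = 451.7544 hours
Step 2 — range = 451.7544 * 22.8 ≈ 10300 nautical miles (5 s.f.)

10300 NM


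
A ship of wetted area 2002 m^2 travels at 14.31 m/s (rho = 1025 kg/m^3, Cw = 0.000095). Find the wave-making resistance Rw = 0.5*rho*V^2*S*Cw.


Formula: Rw = 0.5 * rho * V^2 * S * Cw
Step 1 — V^2 = 14.31^2 = 204.7761
Step 2 — 0.5 * rho * V^2 = 0.5 * 1025 * 204.7761 = 104947.75125
Step 3 — Rw = 104947.75125 * 2002 * 0.000095 ≈ 19960 N (5 s.f.)

19960 N


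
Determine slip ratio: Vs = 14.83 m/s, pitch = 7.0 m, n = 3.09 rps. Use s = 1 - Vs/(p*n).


Formula: s = 1 - Vs / (p * n)
Step 1 — p * n = 7.0 * 3.09 = 21.63
Step 2 — Vs / (p*n) = 14.83 / 21.63 = 0.685622 (6 d.p.)
Step 3 — s = 1 - 0.685622 = 0.314378

0.314378


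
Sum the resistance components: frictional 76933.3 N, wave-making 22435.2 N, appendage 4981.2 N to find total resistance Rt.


Formula: Rt = Rf + Rw + Ra
Substituting: Rt = 76933.3 + 22435.2 + 4981.2
Result: Rt = 104349.7 N

104349.7 N


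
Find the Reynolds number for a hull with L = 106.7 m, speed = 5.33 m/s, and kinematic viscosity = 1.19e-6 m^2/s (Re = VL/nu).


Formula: Re = V * L / nu
Step 1 — V * L = 5.33 * 106.7 = 568.711 m^2/s
Step 2 — Re = 568.711 / 1.19e-6 = 4.78e+08

4.78e+08


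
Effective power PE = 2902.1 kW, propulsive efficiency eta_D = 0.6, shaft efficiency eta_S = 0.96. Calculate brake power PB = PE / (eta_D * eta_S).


Formula: PB = PE / (eta_D * eta_S)
Step 1 — combined efficiency = eta_D * eta_S = 0.6 * 0.96 = 0.576
Step 2 — PB = 2902.1 / 0.576 ≈ 5038.4 kW (5 s.f.)

5038.4 kW


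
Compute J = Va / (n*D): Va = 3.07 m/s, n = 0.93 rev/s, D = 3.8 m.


Formula: J = Va / (n * D)
Step 1 — n * D = 0.93 * 3.8 = 3.534
Step 2 — J = 3.07 / 3.534 ≈ 0.86870 (5 s.f.)

0.86870


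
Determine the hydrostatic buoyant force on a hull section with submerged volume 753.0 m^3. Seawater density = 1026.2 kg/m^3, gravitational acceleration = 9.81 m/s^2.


Formula: Fb = rho * g * V
Substituting: Fb = 1026.2 * 9.81 * 753.0
Intermediate: 1026.2 * 9.81 = 10067.022
Result: Fb = 10067.022 * 753.0 ≈ 7580500 N (5 s.f.)

7580500 N


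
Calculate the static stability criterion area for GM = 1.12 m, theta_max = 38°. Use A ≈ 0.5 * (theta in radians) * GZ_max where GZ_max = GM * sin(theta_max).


Formula: GZ_max = GM * sin(theta); Area = 0.5 * theta_rad * GZ_max
Step 1 — GZ_max = 1.12 * sin(38°) = 1.12 * 0.615661 = 0.68954 m
Step 2 — theta_rad = 38 * pi/180 = 0.663225 rad
Step 3 — Area = 0.5 * 0.663225 * 0.68954 ≈ 0.22866 m·rad (5 s.f.)

0.22866 m·rad


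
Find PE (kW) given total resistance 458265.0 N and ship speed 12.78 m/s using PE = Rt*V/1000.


Formula: PE = Rt * V / 1000 (kW)
Step 1 — PE (W) = 458265.0 * 12.78 = 5856626.7 W
Step 2 — PE (kW) = 5856626.7 / 1000 ≈ 5856.6 kW (5 s.f.)

5856.6 kW


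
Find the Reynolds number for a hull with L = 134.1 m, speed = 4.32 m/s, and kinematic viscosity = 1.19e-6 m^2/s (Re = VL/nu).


Formula: Re = V * L / nu
Step 1 — V * L = 4.32 * 134.1 = 579.312 m^2/s
Step 2 — Re = 579.312 / 1.19e-6 = 4.87e+08

4.87e+08


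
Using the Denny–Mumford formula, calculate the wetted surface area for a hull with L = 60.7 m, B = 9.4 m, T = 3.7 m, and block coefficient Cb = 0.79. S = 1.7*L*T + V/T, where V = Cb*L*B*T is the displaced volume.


Formula: S = 1.7*L*T + V/T with V = Cb*L*B*T, i.e. S = L * (1.7*T + Cb*B)
Step 1 — 1.7*T = 1.7 * 3.7 = 6.29 m
Step 2 — Cb*B = 0.79 * 9.4 = 7.426 m
Step 3 — 1.7*T + Cb*B = 6.29 + 7.426 = 13.716 m
Step 4 — S = 60.7 * 13.716 ≈ 832.56 m^2 (5 s.f.)

832.56 m^2


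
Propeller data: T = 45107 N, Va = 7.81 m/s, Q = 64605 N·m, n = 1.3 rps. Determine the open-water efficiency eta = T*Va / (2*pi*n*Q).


Formula: eta = T * Va / (2 * pi * n * Q)
Step 1 — numerator = T * Va = 45107 * 7.81 = 352285.67
Step 2 — 2 * pi * n = 2 * pi * 1.3 = 8.168141
Step 3 — denominator = 8.168141 * 64605 = 527702.75
Step 4 — eta = 352285.67 / 527702.75 ≈ 0.66758 (5 s.f.)

0.66758


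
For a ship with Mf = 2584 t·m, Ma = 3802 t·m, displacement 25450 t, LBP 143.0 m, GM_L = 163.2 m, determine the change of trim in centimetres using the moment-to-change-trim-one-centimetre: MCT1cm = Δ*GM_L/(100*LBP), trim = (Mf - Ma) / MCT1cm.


Formula: net trimming moment = Mf - Ma; MCT1cm = Δ*GM_L/(100*LBP); trim = net moment / MCT1cm
Step 1 — net trimming moment = 2584 - 3802 = -1218 t·m
Step 2 — MCT1cm = 25450 * 163.2 / (100 * 143.0) = 290.4503 t·m/cm
Step 3 — trim = -1218 / 290.4503 ≈ -4.1935 cm (5 s.f.)

-4.1935 cm


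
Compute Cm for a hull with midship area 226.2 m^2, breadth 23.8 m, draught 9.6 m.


Formula: Cm = Am / (B * T)
Step 1 — B * T = 23.8 * 9.6 = 228.48 m^2
Step 2 — Cm = 226.2 / 228.48 ≈ 0.99002 (5 s.f.)

0.99002


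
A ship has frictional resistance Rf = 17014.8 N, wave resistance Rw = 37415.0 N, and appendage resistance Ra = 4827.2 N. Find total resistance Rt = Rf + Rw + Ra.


Formula: Rt = Rf + Rw + Ra
Substituting: Rt = 17014.8 + 37415.0 + 4827.2
Result: Rt = 59257.0 N

59257.0 N


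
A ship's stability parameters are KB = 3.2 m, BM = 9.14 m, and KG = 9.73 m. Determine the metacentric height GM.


Formula: GM = KB + BM - KG
Step 1 — KM = KB + BM = 3.2 + 9.14 = 12.34 m
Step 2 — GM = KM - KG = 12.34 - 9.73 = 2.61 m

2.61 m


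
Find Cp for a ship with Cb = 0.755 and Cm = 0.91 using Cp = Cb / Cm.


Formula: Cp = Cb / Cm
Substituting: Cp = 0.755 / 0.91
Result: Cp ≈ 0.82967 (5 s.f.)

0.82967


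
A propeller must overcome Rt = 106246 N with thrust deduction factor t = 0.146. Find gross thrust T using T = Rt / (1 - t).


Formula: T = Rt / (1 - t)
Step 1 — (1 - t) = 1 - 0.146 = 0.854
Step 2 — T = 106246 / 0.854 ≈ 124410 N (5 s.f.)

124410 N


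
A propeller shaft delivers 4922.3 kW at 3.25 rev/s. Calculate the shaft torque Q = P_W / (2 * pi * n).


Formula: Q = P_W / (2 * pi * n)
Step 1 — P_W = 4922.3 kW * 1000 = 4922300.0 W
Step 2 — 2 * pi * n = 2 * pi * 3.25 = 20.420352
Step 3 — Q = 4922300.0 / 20.420352 ≈ 241050 N·m (5 s.f.)

241050 N·m


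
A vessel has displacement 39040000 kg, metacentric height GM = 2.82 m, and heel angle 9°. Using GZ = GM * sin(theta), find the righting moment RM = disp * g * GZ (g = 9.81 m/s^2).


Formula: GZ = GM * sin(theta); RM = disp * g * GZ
Step 1 — GZ = 2.82 * sin(9°) = 2.82 * 0.156434 = 0.441144 m
Step 2 — RM = 39040000 * 9.81 * 0.441144 ≈ 168950000 N·m (5 s.f.)

168950000 N·m


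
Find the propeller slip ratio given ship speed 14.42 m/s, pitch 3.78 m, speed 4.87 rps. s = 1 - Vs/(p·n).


Formula: s = 1 - Vs / (p * n)
Step 1 — p * n = 3.78 * 4.87 = 18.4086
Step 2 — Vs / (p*n) = 14.42 / 18.4086 = 0.78333 (6 d.p.)
Step 3 — s = 1 - 0.78333 = 0.21667

0.21667


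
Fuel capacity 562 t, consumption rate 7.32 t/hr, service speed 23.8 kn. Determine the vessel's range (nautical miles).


Formula: endurance = fuel / rate; range = endurance * speed
Step 1 — endurance = 562 / 7.32 = 76.776 hours
Step 2 — range = 76.776 * 23.8 ≈ 1827.3 nautical miles (5 s.f.)

1827.3 NM


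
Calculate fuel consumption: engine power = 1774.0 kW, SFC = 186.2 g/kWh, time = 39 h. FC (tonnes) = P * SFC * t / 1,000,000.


Formula: FC (tonnes) = P * SFC * t / 1,000,000
Step 1 — P * SFC * t = 1774.0 * 186.2 * 39 = 12882433.2 g
Step 2 — FC (tonnes) = 12882433.2 / 1,000,000 ≈ 12.882 tonnes (5 s.f.)

12.882 tonnes


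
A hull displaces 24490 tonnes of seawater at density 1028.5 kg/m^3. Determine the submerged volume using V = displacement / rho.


Formula: V = mass / rho
Step 1 — convert tonnes to kg: 24490 t * 1000 = 24490000 kg
Step 2 — V = 24490000 / 1028.5 ≈ 23811 m^3 (5 s.f.)

23811 m^3


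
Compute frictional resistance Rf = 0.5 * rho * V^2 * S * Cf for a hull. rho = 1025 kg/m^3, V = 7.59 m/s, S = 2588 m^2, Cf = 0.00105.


Formula: Rf = 0.5 * rho * V^2 * S * Cf
Step 1 — V^2 = 7.59^2 = 57.6081
Step 2 — 0.5 * rho * V^2 = 0.5 * 1025 * 57.6081 = 29524.15125
Step 3 — Rf = 29524.15125 * 2588 * 0.00105 ≈ 80229 N (5 s.f.)

80229 N


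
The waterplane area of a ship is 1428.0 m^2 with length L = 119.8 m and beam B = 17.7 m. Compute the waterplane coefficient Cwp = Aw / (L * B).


Formula: Cwp = Aw / (L * B)
Step 1 — L * B = 119.8 * 17.7 = 2120.46 m^2
Step 2 — Cwp = 1428.0 / 2120.46 ≈ 0.67344 (5 s.f.)

0.67344


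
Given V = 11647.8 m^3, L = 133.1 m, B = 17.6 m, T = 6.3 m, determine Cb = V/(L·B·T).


Formula: Cb = V / (L * B * T)
Step 1 — L * B * T = 133.1 * 17.6 * 6.3 = 14758.128 m^3
Step 2 — Cb = 11647.8 / 14758.128 ≈ 0.78925 (5 s.f.)

0.78925


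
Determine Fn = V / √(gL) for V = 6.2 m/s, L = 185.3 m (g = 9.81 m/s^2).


Formula: Fn = V / sqrt(g * L)
Step 1 — g * L = 9.81 * 185.3 = 1817.793
Step 2 — sqrt(g * L) = sqrt(1817.793) = 42.635584
Step 3 — Fn = 6.2 / 42.635584 ≈ 0.14542 (5 s.f.)

0.14542


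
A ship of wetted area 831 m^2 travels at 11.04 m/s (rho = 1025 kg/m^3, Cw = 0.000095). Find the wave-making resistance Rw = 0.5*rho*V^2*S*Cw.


Formula: Rw = 0.5 * rho * V^2 * S * Cw
Step 1 — V^2 = 11.04^2 = 121.8816
Step 2 — 0.5 * rho * V^2 = 0.5 * 1025 * 121.8816 = 62464.32
Step 3 — Rw = 62464.32 * 831 * 0.000095 ≈ 4931.2 N (5 s.f.)

4931.2 N


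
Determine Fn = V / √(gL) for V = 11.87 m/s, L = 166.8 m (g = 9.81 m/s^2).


Formula: Fn = V / sqrt(g * L)
Step 1 — g * L = 9.81 * 166.8 = 1636.308
Step 2 — sqrt(g * L) = sqrt(1636.308) = 40.451304
Step 3 — Fn = 11.87 / 40.451304 ≈ 0.29344 (5 s.f.)

0.29344


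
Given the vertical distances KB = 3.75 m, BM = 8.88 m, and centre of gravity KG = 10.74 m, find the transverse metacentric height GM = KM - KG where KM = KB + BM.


Formula: GM = KB + BM - KG
Step 1 — KM = KB + BM = 3.75 + 8.88 = 12.63 m
Step 2 — GM = KM - KG = 12.63 - 10.74 = 1.89 m

1.89 m


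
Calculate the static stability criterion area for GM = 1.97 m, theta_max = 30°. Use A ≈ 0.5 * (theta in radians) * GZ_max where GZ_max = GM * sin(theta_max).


Formula: GZ_max = GM * sin(theta); Area = 0.5 * theta_rad * GZ_max
Step 1 — GZ_max = 1.97 * sin(30°) = 1.97 * 0.5 = 0.985 m
Step 2 — theta_rad = 30 * pi/180 = 0.523599 rad
Step 3 — Area = 0.5 * 0.523599 * 0.985 ≈ 0.25787 m·rad (5 s.f.)

0.25787 m·rad


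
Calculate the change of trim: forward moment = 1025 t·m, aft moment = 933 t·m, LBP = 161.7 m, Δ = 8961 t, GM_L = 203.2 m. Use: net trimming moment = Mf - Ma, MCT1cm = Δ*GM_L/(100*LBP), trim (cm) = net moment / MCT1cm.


Formula: net trimming moment = Mf - Ma; MCT1cm = Δ*GM_L/(100*LBP); trim = net moment / MCT1cm
Step 1 — net trimming moment = 1025 - 933 = 92 t·m
Step 2 — MCT1cm = 8961 * 203.2 / (100 * 161.7) = 112.6082 t·m/cm
Step 3 — trim = 92 / 112.6082 ≈ 0.81699 cm (5 s.f.)

0.81699 cm


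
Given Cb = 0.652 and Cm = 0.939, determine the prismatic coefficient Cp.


Formula: Cp = Cb / Cm
Substituting: Cp = 0.652 / 0.939
Result: Cp ≈ 0.69436 (5 s.f.)

0.69436


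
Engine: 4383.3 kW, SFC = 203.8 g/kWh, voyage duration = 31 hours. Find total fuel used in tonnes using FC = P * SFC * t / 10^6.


Formula: FC (tonnes) = P * SFC * t / 1,000,000
Step 1 — P * SFC * t = 4383.3 * 203.8 * 31 = 27692812.74 g
Step 2 — FC (tonnes) = 27692812.74 / 1,000,000 ≈ 27.693 tonnes (5 s.f.)

27.693 tonnes


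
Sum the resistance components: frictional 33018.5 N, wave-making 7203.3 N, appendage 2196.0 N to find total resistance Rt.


Formula: Rt = Rf + Rw + Ra
Substituting: Rt = 33018.5 + 7203.3 + 2196.0
Result: Rt = 42417.8 N

42417.8 N


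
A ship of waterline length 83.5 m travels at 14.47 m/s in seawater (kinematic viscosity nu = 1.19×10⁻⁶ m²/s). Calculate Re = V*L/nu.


Formula: Re = V * L / nu
Step 1 — V * L = 14.47 * 83.5 = 1208.245 m^2/s
Step 2 — Re = 1208.245 / 1.19e-6 = 1.02e+09

1.02e+09


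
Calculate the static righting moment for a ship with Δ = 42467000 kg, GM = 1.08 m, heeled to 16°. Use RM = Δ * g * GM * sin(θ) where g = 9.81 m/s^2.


Formula: GZ = GM * sin(theta); RM = disp * g * GZ
Step 1 — GZ = 1.08 * sin(16°) = 1.08 * 0.275637 = 0.297688 m
Step 2 — RM = 42467000 * 9.81 * 0.297688 ≈ 124020000 N·m (5 s.f.)

124020000 N·m


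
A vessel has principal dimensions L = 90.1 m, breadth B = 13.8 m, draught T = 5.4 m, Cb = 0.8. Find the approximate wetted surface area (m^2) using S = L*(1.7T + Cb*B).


Formula: S = 1.7*L*T + V/T with V = Cb*L*B*T, i.e. S = L * (1.7*T + Cb*B)
Step 1 — 1.7*T = 1.7 * 5.4 = 9.18 m
Step 2 — Cb*B = 0.8 * 13.8 = 11.04 m
Step 3 — 1.7*T + Cb*B = 9.18 + 11.04 = 20.22 m
Step 4 — S = 90.1 * 20.22 ≈ 1821.8 m^2 (5 s.f.)

1821.8 m^2


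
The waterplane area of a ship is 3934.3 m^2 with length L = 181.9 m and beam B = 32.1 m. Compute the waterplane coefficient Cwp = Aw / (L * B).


Formula: Cwp = Aw / (L * B)
Step 1 — L * B = 181.9 * 32.1 = 5838.99 m^2
Step 2 — Cwp = 3934.3 / 5838.99 ≈ 0.67380 (5 s.f.)

0.67380


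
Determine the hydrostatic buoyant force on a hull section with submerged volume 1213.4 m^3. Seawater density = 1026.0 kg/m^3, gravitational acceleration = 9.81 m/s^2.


Formula: Fb = rho * g * V
Substituting: Fb = 1026.0 * 9.81 * 1213.4
Intermediate: 1026.0 * 9.81 = 10065.06
Result: Fb = 10065.06 * 1213.4 ≈ 12213000 N (5 s.f.)

12213000 N


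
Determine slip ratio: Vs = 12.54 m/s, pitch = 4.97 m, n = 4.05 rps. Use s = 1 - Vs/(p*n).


Formula: s = 1 - Vs / (p * n)
Step 1 — p * n = 4.97 * 4.05 = 20.1285
Step 2 — Vs / (p*n) = 12.54 / 20.1285 = 0.622997 (6 d.p.)
Step 3 — s = 1 - 0.622997 = 0.377003

0.377003


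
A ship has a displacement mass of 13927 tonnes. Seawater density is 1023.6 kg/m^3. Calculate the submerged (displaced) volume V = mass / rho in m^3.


Formula: V = mass / rho
Step 1 — convert tonnes to kg: 13927 t * 1000 = 13927000 kg
Step 2 — V = 13927000 / 1023.6 ≈ 13606 m^3 (5 s.f.)

13606 m^3


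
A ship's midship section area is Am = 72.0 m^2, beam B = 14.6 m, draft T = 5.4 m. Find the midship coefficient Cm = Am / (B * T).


Formula: Cm = Am / (B * T)
Step 1 — B * T = 14.6 * 5.4 = 78.84 m^2
Step 2 — Cm = 72.0 / 78.84 ≈ 0.91324 (5 s.f.)

0.91324


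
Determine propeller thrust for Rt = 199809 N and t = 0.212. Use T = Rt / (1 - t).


Formula: T = Rt / (1 - t)
Step 1 — (1 - t) = 1 - 0.212 = 0.788
Step 2 — T = 199809 / 0.788 ≈ 253560 N (5 s.f.)

253560 N


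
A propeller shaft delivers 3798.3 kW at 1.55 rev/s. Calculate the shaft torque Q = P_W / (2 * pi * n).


Formula: Q = P_W / (2 * pi * n)
Step 1 — P_W = 3798.3 kW * 1000 = 3798300.0 W
Step 2 — 2 * pi * n = 2 * pi * 1.55 = 9.738937
Step 3 — Q = 3798300.0 / 9.738937 ≈ 390010 N·m (5 s.f.)

390010 N·m


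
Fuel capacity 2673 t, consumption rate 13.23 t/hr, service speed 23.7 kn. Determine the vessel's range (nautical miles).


Formula: endurance = fuel / rate; range = endurance * speed
Step 1 — endurance = 2673 / 13.23 = 202.0408 hours
Step 2 — range = 202.0408 * 23.7 ≈ 4788.4 nautical miles (5 s.f.)

4788.4 NM


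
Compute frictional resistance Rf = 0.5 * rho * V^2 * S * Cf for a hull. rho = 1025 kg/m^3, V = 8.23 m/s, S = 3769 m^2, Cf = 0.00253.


Formula: Rf = 0.5 * rho * V^2 * S * Cf
Step 1 — V^2 = 8.23^2 = 67.7329
Step 2 — 0.5 * rho * V^2 = 0.5 * 1025 * 67.7329 = 34713.11125
Step 3 — Rf = 34713.11125 * 3769 * 0.00253 ≈ 331010 N (5 s.f.)

331010 N


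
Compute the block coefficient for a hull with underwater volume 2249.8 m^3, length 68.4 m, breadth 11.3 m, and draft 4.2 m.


Formula: Cb = V / (L * B * T)
Step 1 — L * B * T = 68.4 * 11.3 * 4.2 = 3246.264 m^3
Step 2 — Cb = 2249.8 / 3246.264 ≈ 0.69304 (5 s.f.)

0.69304


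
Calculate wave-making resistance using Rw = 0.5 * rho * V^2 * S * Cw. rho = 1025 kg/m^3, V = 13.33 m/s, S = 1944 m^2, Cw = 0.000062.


Formula: Rw = 0.5 * rho * V^2 * S * Cw
Step 1 — V^2 = 13.33^2 = 177.6889
Step 2 — 0.5 * rho * V^2 = 0.5 * 1025 * 177.6889 = 91065.56125
Step 3 — Rw = 91065.56125 * 1944 * 0.000062 ≈ 10976 N (5 s.f.)

10976 N


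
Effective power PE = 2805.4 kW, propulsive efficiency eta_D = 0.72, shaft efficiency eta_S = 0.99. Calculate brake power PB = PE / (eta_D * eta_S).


Formula: PB = PE / (eta_D * eta_S)
Step 1 — combined efficiency = eta_D * eta_S = 0.72 * 0.99 = 0.7128
Step 2 — PB = 2805.4 / 0.7128 ≈ 3935.7 kW (5 s.f.)

3935.7 kW


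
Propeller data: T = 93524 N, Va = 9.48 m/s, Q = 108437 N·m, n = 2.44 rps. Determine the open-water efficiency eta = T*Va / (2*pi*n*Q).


Formula: eta = T * Va / (2 * pi * n * Q)
Step 1 — numerator = T * Va = 93524 * 9.48 = 886607.52
Step 2 — 2 * pi * n = 2 * pi * 2.44 = 15.330972
Step 3 — denominator = 15.330972 * 108437 = 1662444.61
Step 4 — eta = 886607.52 / 1662444.61 ≈ 0.53332 (5 s.f.)

0.53332


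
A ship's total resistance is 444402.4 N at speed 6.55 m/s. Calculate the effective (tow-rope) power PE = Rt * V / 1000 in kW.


Formula: PE = Rt * V / 1000 (kW)
Step 1 — PE (W) = 444402.4 * 6.55 = 2910835.72 W
Step 2 — PE (kW) = 2910835.72 / 1000 ≈ 2910.8 kW (5 s.f.)

2910.8 kW


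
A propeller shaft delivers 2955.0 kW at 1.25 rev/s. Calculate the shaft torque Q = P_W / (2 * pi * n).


Formula: Q = P_W / (2 * pi * n)
Step 1 — P_W = 2955.0 kW * 1000 = 2955000.0 W
Step 2 — 2 * pi * n = 2 * pi * 1.25 = 7.853982
Step 3 — Q = 2955000.0 / 7.853982 ≈ 376240 N·m (5 s.f.)

376240 N·m


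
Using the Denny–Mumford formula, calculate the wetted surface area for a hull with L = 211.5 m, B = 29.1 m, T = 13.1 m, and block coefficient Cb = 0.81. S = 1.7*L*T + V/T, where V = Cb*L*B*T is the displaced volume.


Formula: S = 1.7*L*T + V/T with V = Cb*L*B*T, i.e. S = L * (1.7*T + Cb*B)
Step 1 — 1.7*T = 1.7 * 13.1 = 22.27 m
Step 2 — Cb*B = 0.81 * 29.1 = 23.571 m
Step 3 — 1.7*T + Cb*B = 22.27 + 23.571 = 45.841 m
Step 4 — S = 211.5 * 45.841 ≈ 9695.4 m^2 (5 s.f.)

9695.4 m^2


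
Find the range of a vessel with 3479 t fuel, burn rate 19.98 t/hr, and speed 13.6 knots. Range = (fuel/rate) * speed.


Formula: endurance = fuel / rate; range = endurance * speed
Step 1 — endurance = 3479 / 19.98 = 174.1241 hours
Step 2 — range = 174.1241 * 13.6 ≈ 2368.1 nautical miles (5 s.f.)

2368.1 NM


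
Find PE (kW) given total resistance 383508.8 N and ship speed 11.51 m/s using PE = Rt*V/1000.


Formula: PE = Rt * V / 1000 (kW)
Step 1 — PE (W) = 383508.8 * 11.51 = 4414186.288 W
Step 2 — PE (kW) = 4414186.288 / 1000 ≈ 4414.2 kW (5 s.f.)

4414.2 kW


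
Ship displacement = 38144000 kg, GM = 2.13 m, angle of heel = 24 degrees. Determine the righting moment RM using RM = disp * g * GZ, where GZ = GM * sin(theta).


Formula: GZ = GM * sin(theta); RM = disp * g * GZ
Step 1 — GZ = 2.13 * sin(24°) = 2.13 * 0.406737 = 0.86635 m
Step 2 — RM = 38144000 * 9.81 * 0.86635 ≈ 324180000 N·m (5 s.f.)

324180000 N·m


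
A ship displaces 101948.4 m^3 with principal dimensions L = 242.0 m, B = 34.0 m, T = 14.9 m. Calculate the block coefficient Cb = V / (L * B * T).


Formula: Cb = V / (L * B * T)
Step 1 — L * B * T = 242.0 * 34.0 * 14.9 = 122597.2 m^3
Step 2 — Cb = 101948.4 / 122597.2 ≈ 0.83157 (5 s.f.)

0.83157


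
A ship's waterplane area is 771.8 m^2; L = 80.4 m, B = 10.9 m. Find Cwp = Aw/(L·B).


Formula: Cwp = Aw / (L * B)
Step 1 — L * B = 80.4 * 10.9 = 876.36 m^2
Step 2 — Cwp = 771.8 / 876.36 ≈ 0.88069 (5 s.f.)

0.88069


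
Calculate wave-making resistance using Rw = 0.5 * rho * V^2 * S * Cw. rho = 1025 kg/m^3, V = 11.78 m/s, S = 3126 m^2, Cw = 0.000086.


Formula: Rw = 0.5 * rho * V^2 * S * Cw
Step 1 — V^2 = 11.78^2 = 138.7684
Step 2 — 0.5 * rho * V^2 = 0.5 * 1025 * 138.7684 = 71118.805
Step 3 — Rw = 71118.805 * 3126 * 0.000086 ≈ 19119 N (5 s.f.)

19119 N


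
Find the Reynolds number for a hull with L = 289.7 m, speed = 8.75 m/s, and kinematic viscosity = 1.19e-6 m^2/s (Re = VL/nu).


Formula: Re = V * L / nu
Step 1 — V * L = 8.75 * 289.7 = 2534.875 m^2/s
Step 2 — Re = 2534.875 / 1.19e-6 = 2.13e+09

2.13e+09


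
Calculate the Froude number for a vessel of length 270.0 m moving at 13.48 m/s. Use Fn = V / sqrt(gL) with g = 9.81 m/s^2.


Formula: Fn = V / sqrt(g * L)
Step 1 — g * L = 9.81 * 270.0 = 2648.7
Step 2 — sqrt(g * L) = sqrt(2648.7) = 51.465522
Step 3 — Fn = 13.48 / 51.465522 ≈ 0.26192 (5 s.f.)

0.26192


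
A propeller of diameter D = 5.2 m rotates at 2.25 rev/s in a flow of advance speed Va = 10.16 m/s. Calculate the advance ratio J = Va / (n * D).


Formula: J = Va / (n * D)
Step 1 — n * D = 2.25 * 5.2 = 11.7
Step 2 — J = 10.16 / 11.7 ≈ 0.86838 (5 s.f.)

0.86838


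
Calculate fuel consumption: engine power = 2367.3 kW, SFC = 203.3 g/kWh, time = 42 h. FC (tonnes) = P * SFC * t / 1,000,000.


Formula: FC (tonnes) = P * SFC * t / 1,000,000
Step 1 — P * SFC * t = 2367.3 * 203.3 * 42 = 20213427.78 g
Step 2 — FC (tonnes) = 20213427.78 / 1,000,000 ≈ 20.213 tonnes (5 s.f.)

20.213 tonnes


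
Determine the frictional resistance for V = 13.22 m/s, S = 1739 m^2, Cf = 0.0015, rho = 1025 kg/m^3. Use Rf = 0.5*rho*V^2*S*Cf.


Formula: Rf = 0.5 * rho * V^2 * S * Cf
Step 1 — V^2 = 13.22^2 = 174.7684
Step 2 — 0.5 * rho * V^2 = 0.5 * 1025 * 174.7684 = 89568.805
Step 3 — Rf = 89568.805 * 1739 * 0.0015 ≈ 233640 N (5 s.f.)

233640 N


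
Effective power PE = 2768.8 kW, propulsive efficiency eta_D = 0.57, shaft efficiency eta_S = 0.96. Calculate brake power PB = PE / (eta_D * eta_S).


Formula: PB = PE / (eta_D * eta_S)
Step 1 — combined efficiency = eta_D * eta_S = 0.57 * 0.96 = 0.5472
Step 2 — PB = 2768.8 / 0.5472 ≈ 5059.9 kW (5 s.f.)

5059.9 kW


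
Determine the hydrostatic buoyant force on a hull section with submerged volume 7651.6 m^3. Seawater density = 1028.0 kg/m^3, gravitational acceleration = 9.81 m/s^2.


Formula: Fb = rho * g * V
Substituting: Fb = 1028.0 * 9.81 * 7651.6
Intermediate: 1028.0 * 9.81 = 10084.68
Result: Fb = 10084.68 * 7651.6 ≈ 77164000 N (5 s.f.)

77164000 N


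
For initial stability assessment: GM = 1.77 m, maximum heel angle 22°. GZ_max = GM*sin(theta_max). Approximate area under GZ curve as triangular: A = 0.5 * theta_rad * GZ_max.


Formula: GZ_max = GM * sin(theta); Area = 0.5 * theta_rad * GZ_max
Step 1 — GZ_max = 1.77 * sin(22°) = 1.77 * 0.374607 = 0.663054 m
Step 2 — theta_rad = 22 * pi/180 = 0.383972 rad
Step 3 — Area = 0.5 * 0.383972 * 0.663054 ≈ 0.12730 m·rad (5 s.f.)

0.12730 m·rad


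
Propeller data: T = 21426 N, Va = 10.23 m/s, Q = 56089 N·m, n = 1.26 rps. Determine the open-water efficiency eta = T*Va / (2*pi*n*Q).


Formula: eta = T * Va / (2 * pi * n * Q)
Step 1 — numerator = T * Va = 21426 * 10.23 = 219187.98
Step 2 — 2 * pi * n = 2 * pi * 1.26 = 7.916813
Step 3 — denominator = 7.916813 * 56089 = 444046.12
Step 4 — eta = 219187.98 / 444046.12 ≈ 0.49362 (5 s.f.)

0.49362


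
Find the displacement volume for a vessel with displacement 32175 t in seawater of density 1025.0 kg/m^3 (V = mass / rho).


Formula: V = mass / rho
Step 1 — convert tonnes to kg: 32175 t * 1000 = 32175000 kg
Step 2 — V = 32175000 / 1025.0 ≈ 31390 m^3 (5 s.f.)

31390 m^3


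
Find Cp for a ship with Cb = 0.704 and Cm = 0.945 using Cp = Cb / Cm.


Formula: Cp = Cb / Cm
Substituting: Cp = 0.704 / 0.945
Result: Cp ≈ 0.74497 (5 s.f.)

0.74497


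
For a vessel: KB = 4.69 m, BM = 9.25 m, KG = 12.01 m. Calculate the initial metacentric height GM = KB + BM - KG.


Formula: GM = KB + BM - KG
Step 1 — KM = KB + BM = 4.69 + 9.25 = 13.94 m
Step 2 — GM = KM - KG = 13.94 - 12.01 = 1.93 m

1.93 m


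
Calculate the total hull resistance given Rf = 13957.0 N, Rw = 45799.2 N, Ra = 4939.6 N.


Formula: Rt = Rf + Rw + Ra
Substituting: Rt = 13957.0 + 45799.2 + 4939.6
Result: Rt = 64695.8 N

64695.8 N


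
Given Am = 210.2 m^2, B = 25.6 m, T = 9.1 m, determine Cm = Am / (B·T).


Formula: Cm = Am / (B * T)
Step 1 — B * T = 25.6 * 9.1 = 232.96 m^2
Step 2 — Cm = 210.2 / 232.96 ≈ 0.90230 (5 s.f.)

0.90230


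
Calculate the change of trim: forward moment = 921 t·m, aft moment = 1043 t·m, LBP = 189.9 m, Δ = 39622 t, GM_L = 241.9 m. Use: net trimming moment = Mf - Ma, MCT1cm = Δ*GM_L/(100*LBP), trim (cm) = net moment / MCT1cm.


Formula: net trimming moment = Mf - Ma; MCT1cm = Δ*GM_L/(100*LBP); trim = net moment / MCT1cm
Step 1 — net trimming moment = 921 - 1043 = -122 t·m
Step 2 — MCT1cm = 39622 * 241.9 / (100 * 189.9) = 504.7163 t·m/cm
Step 3 — trim = -122 / 504.7163 ≈ -0.24172 cm (5 s.f.)

-0.24172 cm


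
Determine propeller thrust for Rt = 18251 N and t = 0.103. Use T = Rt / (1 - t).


Formula: T = Rt / (1 - t)
Step 1 — (1 - t) = 1 - 0.103 = 0.897
Step 2 — T = 18251 / 0.897 ≈ 20347 N (5 s.f.)

20347 N


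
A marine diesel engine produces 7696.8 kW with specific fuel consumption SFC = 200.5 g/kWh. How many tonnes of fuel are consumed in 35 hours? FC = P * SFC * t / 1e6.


Formula: FC (tonnes) = P * SFC * t / 1,000,000
Step 1 — P * SFC * t = 7696.8 * 200.5 * 35 = 54012294.0 g
Step 2 — FC (tonnes) = 54012294.0 / 1,000,000 ≈ 54.012 tonnes (5 s.f.)

54.012 tonnes


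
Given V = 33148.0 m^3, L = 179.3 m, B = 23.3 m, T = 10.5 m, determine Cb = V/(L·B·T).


Formula: Cb = V / (L * B * T)
Step 1 — L * B * T = 179.3 * 23.3 * 10.5 = 43865.745 m^3
Step 2 — Cb = 33148.0 / 43865.745 ≈ 0.75567 (5 s.f.)

0.75567


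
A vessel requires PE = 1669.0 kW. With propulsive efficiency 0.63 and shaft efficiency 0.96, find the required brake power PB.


Formula: PB = PE / (eta_D * eta_S)
Step 1 — combined efficiency = eta_D * eta_S = 0.63 * 0.96 = 0.6048
Step 2 — PB = 1669.0 / 0.6048 ≈ 2759.6 kW (5 s.f.)

2759.6 kW


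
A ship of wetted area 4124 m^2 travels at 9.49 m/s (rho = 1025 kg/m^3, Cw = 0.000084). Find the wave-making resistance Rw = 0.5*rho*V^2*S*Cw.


Formula: Rw = 0.5 * rho * V^2 * S * Cw
Step 1 — V^2 = 9.49^2 = 90.0601
Step 2 — 0.5 * rho * V^2 = 0.5 * 1025 * 90.0601 = 46155.80125
Step 3 — Rw = 46155.80125 * 4124 * 0.000084 ≈ 15989 N (5 s.f.)

15989 N


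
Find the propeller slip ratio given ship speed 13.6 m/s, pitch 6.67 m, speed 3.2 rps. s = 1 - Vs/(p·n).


Formula: s = 1 - Vs / (p * n)
Step 1 — p * n = 6.67 * 3.2 = 21.344
Step 2 — Vs / (p*n) = 13.6 / 21.344 = 0.637181 (6 d.p.)
Step 3 — s = 1 - 0.637181 = 0.362819

0.362819


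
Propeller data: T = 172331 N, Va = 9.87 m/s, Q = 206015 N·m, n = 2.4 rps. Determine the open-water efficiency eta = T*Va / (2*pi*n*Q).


Formula: eta = T * Va / (2 * pi * n * Q)
Step 1 — numerator = T * Va = 172331 * 9.87 = 1700906.97
Step 2 — 2 * pi * n = 2 * pi * 2.4 = 15.079645
Step 3 — denominator = 15.079645 * 206015 = 3106633.06
Step 4 — eta = 1700906.97 / 3106633.06 ≈ 0.54751 (5 s.f.)

0.54751


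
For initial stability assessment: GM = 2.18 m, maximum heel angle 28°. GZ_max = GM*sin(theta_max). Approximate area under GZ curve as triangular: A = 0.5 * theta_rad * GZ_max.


Formula: GZ_max = GM * sin(theta); Area = 0.5 * theta_rad * GZ_max
Step 1 — GZ_max = 2.18 * sin(28°) = 2.18 * 0.469472 = 1.023449 m
Step 2 — theta_rad = 28 * pi/180 = 0.488692 rad
Step 3 — Area = 0.5 * 0.488692 * 1.023449 ≈ 0.25008 m·rad (5 s.f.)

0.25008 m·rad


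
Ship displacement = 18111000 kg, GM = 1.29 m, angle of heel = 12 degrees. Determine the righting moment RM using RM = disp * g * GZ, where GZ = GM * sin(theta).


Formula: GZ = GM * sin(theta); RM = disp * g * GZ
Step 1 — GZ = 1.29 * sin(12°) = 1.29 * 0.207912 = 0.268206 m
Step 2 — RM = 18111000 * 9.81 * 0.268206 ≈ 47652000 N·m (5 s.f.)

47652000 N·m


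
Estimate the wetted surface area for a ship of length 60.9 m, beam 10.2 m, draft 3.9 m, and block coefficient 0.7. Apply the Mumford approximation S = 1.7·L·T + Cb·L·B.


Formula: S = 1.7*L*T + V/T with V = Cb*L*B*T, i.e. S = L * (1.7*T + Cb*B)
Step 1 — 1.7*T = 1.7 * 3.9 = 6.63 m
Step 2 — Cb*B = 0.7 * 10.2 = 7.14 m
Step 3 — 1.7*T + Cb*B = 6.63 + 7.14 = 13.77 m
Step 4 — S = 60.9 * 13.77 ≈ 838.59 m^2 (5 s.f.)

838.59 m^2


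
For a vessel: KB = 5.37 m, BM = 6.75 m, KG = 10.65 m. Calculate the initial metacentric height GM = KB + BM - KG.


Formula: GM = KB + BM - KG
Step 1 — KM = KB + BM = 5.37 + 6.75 = 12.12 m
Step 2 — GM = KM - KG = 12.12 - 10.65 = 1.47 m

1.47 m


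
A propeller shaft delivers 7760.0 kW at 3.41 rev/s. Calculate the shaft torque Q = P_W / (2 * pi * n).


Formula: Q = P_W / (2 * pi * n)
Step 1 — P_W = 7760.0 kW * 1000 = 7760000.0 W
Step 2 — 2 * pi * n = 2 * pi * 3.41 = 21.425662
Step 3 — Q = 7760000.0 / 21.425662 ≈ 362180 N·m (5 s.f.)

362180 N·m


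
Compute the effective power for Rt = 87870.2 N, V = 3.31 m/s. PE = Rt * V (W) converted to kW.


Formula: PE = Rt * V / 1000 (kW)
Step 1 — PE (W) = 87870.2 * 3.31 = 290850.362 W
Step 2 — PE (kW) = 290850.362 / 1000 ≈ 290.85 kW (5 s.f.)

290.85 kW


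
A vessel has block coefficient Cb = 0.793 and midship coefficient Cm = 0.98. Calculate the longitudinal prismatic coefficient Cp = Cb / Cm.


Formula: Cp = Cb / Cm
Substituting: Cp = 0.793 / 0.98
Result: Cp ≈ 0.80918 (5 s.f.)

0.80918


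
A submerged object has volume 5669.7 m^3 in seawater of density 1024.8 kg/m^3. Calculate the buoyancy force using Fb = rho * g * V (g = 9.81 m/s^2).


Formula: Fb = rho * g * V
Substituting: Fb = 1024.8 * 9.81 * 5669.7
Intermediate: 1024.8 * 9.81 = 10053.288
Result: Fb = 10053.288 * 5669.7 ≈ 56999000 N (5 s.f.)

56999000 N


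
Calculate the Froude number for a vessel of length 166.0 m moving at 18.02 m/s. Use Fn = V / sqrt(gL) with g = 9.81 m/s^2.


Formula: Fn = V / sqrt(g * L)
Step 1 — g * L = 9.81 * 166.0 = 1628.46
Step 2 — sqrt(g * L) = sqrt(1628.46) = 40.354182
Step 3 — Fn = 18.02 / 40.354182 ≈ 0.44655 (5 s.f.)

0.44655


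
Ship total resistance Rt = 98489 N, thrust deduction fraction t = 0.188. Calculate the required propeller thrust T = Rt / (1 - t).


Formula: T = Rt / (1 - t)
Step 1 — (1 - t) = 1 - 0.188 = 0.812
Step 2 — T = 98489 / 0.812 ≈ 121290 N (5 s.f.)

121290 N


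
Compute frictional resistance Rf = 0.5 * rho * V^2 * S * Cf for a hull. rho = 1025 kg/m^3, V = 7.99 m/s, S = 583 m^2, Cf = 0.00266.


Formula: Rf = 0.5 * rho * V^2 * S * Cf
Step 1 — V^2 = 7.99^2 = 63.8401
Step 2 — 0.5 * rho * V^2 = 0.5 * 1025 * 63.8401 = 32718.05125
Step 3 — Rf = 32718.05125 * 583 * 0.00266 ≈ 50738 N (5 s.f.)

50738 N


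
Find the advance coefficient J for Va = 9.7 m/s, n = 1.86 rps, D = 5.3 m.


Formula: J = Va / (n * D)
Step 1 — n * D = 1.86 * 5.3 = 9.858
Step 2 — J = 9.7 / 9.858 ≈ 0.98397 (5 s.f.)

0.98397


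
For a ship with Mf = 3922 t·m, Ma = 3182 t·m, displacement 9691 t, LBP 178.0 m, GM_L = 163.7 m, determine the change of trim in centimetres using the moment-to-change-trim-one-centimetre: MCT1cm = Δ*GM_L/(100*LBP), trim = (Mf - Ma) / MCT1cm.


Formula: net trimming moment = Mf - Ma; MCT1cm = Δ*GM_L/(100*LBP); trim = net moment / MCT1cm
Step 1 — net trimming moment = 3922 - 3182 = 740 t·m
Step 2 — MCT1cm = 9691 * 163.7 / (100 * 178.0) = 89.1245 t·m/cm
Step 3 — trim = 740 / 89.1245 ≈ 8.3030 cm (5 s.f.)

8.3030 cm
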